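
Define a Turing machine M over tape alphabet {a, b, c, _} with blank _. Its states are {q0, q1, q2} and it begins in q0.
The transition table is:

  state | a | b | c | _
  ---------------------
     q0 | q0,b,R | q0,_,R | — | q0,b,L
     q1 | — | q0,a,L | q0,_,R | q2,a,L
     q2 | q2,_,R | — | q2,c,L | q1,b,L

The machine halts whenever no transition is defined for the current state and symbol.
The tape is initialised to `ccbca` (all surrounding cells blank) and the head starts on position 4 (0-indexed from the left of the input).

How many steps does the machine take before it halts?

7

state=q0 head=4 tape=ccbc[a]__   (q0,a)→(q0,b,R)
state=q0 head=5 tape=ccbcb[_]_   (q0,_)→(q0,b,L)
state=q0 head=4 tape=ccbc[b]b_   (q0,b)→(q0,_,R)
state=q0 head=5 tape=ccbc_[b]_   (q0,b)→(q0,_,R)
state=q0 head=6 tape=ccbc__[_]   (q0,_)→(q0,b,L)
state=q0 head=5 tape=ccbc_[_]b   (q0,_)→(q0,b,L)
state=q0 head=4 tape=ccbc[_]bb   (q0,_)→(q0,b,L)
state=q0 head=3 tape=ccb[c]bbb
M halts after 7 transitions.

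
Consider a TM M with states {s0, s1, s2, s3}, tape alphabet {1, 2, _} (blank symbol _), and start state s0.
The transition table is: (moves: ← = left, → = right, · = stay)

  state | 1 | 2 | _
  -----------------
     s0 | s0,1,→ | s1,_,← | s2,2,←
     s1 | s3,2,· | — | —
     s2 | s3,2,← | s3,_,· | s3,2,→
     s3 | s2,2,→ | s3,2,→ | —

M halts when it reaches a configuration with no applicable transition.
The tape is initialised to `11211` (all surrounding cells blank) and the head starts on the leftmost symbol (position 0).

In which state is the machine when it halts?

s3

s0 | [1]1211   read 1 → write 1, move →, go to s0
s0 | 1[1]211   read 1 → write 1, move →, go to s0
s0 | 11[2]11   read 2 → write _, move ←, go to s1
s1 | 1[1]_11   read 1 → write 2, move ·, go to s3
s3 | 1[2]_11   read 2 → write 2, move →, go to s3
s3 | 12[_]11
No transition is defined for (s3, _); M halts in state s3.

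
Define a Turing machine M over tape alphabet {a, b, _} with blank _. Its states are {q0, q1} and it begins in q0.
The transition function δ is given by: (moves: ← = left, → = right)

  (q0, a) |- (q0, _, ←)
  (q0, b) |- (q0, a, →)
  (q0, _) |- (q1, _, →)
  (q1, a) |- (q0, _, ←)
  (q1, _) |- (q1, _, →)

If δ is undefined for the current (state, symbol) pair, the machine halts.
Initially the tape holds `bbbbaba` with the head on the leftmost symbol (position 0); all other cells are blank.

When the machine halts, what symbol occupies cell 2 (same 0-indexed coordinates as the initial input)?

_

state=q0 head=0 tape=_[b]bbbaba   (q0,b)→(q0,a,→)
state=q0 head=1 tape=_a[b]bbaba   (q0,b)→(q0,a,→)
state=q0 head=2 tape=_aa[b]baba   (q0,b)→(q0,a,→)
state=q0 head=3 tape=_aaa[b]aba   (q0,b)→(q0,a,→)
state=q0 head=4 tape=_aaaa[a]ba   (q0,a)→(q0,_,←)
state=q0 head=3 tape=_aaa[a]_ba   (q0,a)→(q0,_,←)
state=q0 head=2 tape=_aa[a]__ba   (q0,a)→(q0,_,←)
state=q0 head=1 tape=_a[a]___ba   (q0,a)→(q0,_,←)
state=q0 head=0 tape=_[a]____ba   (q0,a)→(q0,_,←)
state=q0 head=-1 tape=[_]_____ba   (q0,_)→(q1,_,→)
state=q1 head=0 tape=_[_]____ba   (q1,_)→(q1,_,→)
state=q1 head=1 tape=__[_]___ba   (q1,_)→(q1,_,→)
state=q1 head=2 tape=___[_]__ba   (q1,_)→(q1,_,→)
state=q1 head=3 tape=____[_]_ba   (q1,_)→(q1,_,→)
state=q1 head=4 tape=_____[_]ba   (q1,_)→(q1,_,→)
state=q1 head=5 tape=______[b]a
Cell 2 holds _ when M halts.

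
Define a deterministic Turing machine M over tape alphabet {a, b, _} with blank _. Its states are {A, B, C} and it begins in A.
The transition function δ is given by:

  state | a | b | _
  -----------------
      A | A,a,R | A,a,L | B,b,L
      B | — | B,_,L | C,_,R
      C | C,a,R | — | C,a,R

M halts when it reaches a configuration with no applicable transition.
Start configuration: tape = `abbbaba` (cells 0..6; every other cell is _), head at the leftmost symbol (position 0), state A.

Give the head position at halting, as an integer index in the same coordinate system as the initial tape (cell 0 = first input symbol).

6

A | [a]bbbaba_   read a → write a, move R, go to A
A | a[b]bbaba_   read b → write a, move L, go to A
A | [a]abbaba_   read a → write a, move R, go to A
A | a[a]bbaba_   read a → write a, move R, go to A
A | aa[b]baba_   read b → write a, move L, go to A
A | a[a]ababa_   read a → write a, move R, go to A
A | aa[a]baba_   read a → write a, move R, go to A
A | aaa[b]aba_   read b → write a, move L, go to A
A | aa[a]aaba_   read a → write a, move R, go to A
A | aaa[a]aba_   read a → write a, move R, go to A
A | aaaa[a]ba_   read a → write a, move R, go to A
A | aaaaa[b]a_   read b → write a, move L, go to A
A | aaaa[a]aa_   read a → write a, move R, go to A
A | aaaaa[a]a_   read a → write a, move R, go to A
A | aaaaaa[a]_   read a → write a, move R, go to A
A | aaaaaaa[_]   read _ → write b, move L, go to B
B | aaaaaa[a]b
At halt the head is at cell 6.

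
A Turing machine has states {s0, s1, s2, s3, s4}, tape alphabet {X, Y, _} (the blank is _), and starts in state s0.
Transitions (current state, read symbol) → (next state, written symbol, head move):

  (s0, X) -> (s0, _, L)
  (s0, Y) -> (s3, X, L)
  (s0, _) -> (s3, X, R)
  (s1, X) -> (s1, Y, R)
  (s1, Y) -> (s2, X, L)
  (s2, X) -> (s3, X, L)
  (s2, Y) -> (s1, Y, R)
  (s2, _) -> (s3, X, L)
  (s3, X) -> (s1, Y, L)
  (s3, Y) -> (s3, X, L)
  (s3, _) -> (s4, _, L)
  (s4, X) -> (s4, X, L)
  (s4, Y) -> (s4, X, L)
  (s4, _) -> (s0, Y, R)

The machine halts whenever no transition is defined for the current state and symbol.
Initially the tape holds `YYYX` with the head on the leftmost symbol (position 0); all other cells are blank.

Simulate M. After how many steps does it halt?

state=s0 head=0 tape=__[Y]YYX_   (s0,Y)→(s3,X,L)
state=s3 head=-1 tape=_[_]XYYX_   (s3,_)→(s4,_,L)
state=s4 head=-2 tape=[_]_XYYX_   (s4,_)→(s0,Y,R)
state=s0 head=-1 tape=Y[_]XYYX_   (s0,_)→(s3,X,R)
state=s3 head=0 tape=YX[X]YYX_   (s3,X)→(s1,Y,L)
state=s1 head=-1 tape=Y[X]YYYX_   (s1,X)→(s1,Y,R)
state=s1 head=0 tape=YY[Y]YYX_   (s1,Y)→(s2,X,L)
state=s2 head=-1 tape=Y[Y]XYYX_   (s2,Y)→(s1,Y,R)
state=s1 head=0 tape=YY[X]YYX_   (s1,X)→(s1,Y,R)
state=s1 head=1 tape=YYY[Y]YX_   (s1,Y)→(s2,X,L)
state=s2 head=0 tape=YY[Y]XYX_   (s2,Y)→(s1,Y,R)
state=s1 head=1 tape=YYY[X]YX_   (s1,X)→(s1,Y,R)
state=s1 head=2 tape=YYYY[Y]X_   (s1,Y)→(s2,X,L)
state=s2 head=1 tape=YYY[Y]XX_   (s2,Y)→(s1,Y,R)
state=s1 head=2 tape=YYYY[X]X_   (s1,X)→(s1,Y,R)
state=s1 head=3 tape=YYYYY[X]_   (s1,X)→(s1,Y,R)
state=s1 head=4 tape=YYYYYY[_]
M halts after 16 transitions.

16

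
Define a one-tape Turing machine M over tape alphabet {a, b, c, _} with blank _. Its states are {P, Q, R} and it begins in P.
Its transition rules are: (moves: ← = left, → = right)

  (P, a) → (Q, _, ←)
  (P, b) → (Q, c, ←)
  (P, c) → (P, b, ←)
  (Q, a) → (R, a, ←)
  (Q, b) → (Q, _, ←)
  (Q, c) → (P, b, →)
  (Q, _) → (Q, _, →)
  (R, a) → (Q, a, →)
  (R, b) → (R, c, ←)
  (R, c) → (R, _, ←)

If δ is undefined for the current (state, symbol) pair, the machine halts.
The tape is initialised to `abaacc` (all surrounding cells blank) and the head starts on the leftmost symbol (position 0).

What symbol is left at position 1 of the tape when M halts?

state=P head=0 tape=_[a]baacc   (P,a)→(Q,_,←)
state=Q head=-1 tape=[_]_baacc   (Q,_)→(Q,_,→)
state=Q head=0 tape=_[_]baacc   (Q,_)→(Q,_,→)
state=Q head=1 tape=__[b]aacc   (Q,b)→(Q,_,←)
state=Q head=0 tape=_[_]_aacc   (Q,_)→(Q,_,→)
state=Q head=1 tape=__[_]aacc   (Q,_)→(Q,_,→)
state=Q head=2 tape=___[a]acc   (Q,a)→(R,a,←)
state=R head=1 tape=__[_]aacc
Cell 1 holds _ when M halts.

_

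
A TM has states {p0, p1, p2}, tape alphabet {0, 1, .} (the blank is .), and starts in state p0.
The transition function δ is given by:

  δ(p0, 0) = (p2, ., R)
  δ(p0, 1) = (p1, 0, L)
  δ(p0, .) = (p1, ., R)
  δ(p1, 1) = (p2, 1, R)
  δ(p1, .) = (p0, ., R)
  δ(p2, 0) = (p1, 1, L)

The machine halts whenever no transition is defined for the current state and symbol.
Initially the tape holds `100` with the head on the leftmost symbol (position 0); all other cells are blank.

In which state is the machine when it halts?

state=p0 head=0 tape=.[1]00.   (p0,1)→(p1,0,L)
state=p1 head=-1 tape=[.]000.   (p1,.)→(p0,.,R)
state=p0 head=0 tape=.[0]00.   (p0,0)→(p2,.,R)
state=p2 head=1 tape=..[0]0.   (p2,0)→(p1,1,L)
state=p1 head=0 tape=.[.]10.   (p1,.)→(p0,.,R)
state=p0 head=1 tape=..[1]0.   (p0,1)→(p1,0,L)
state=p1 head=0 tape=.[.]00.   (p1,.)→(p0,.,R)
state=p0 head=1 tape=..[0]0.   (p0,0)→(p2,.,R)
state=p2 head=2 tape=...[0].   (p2,0)→(p1,1,L)
state=p1 head=1 tape=..[.]1.   (p1,.)→(p0,.,R)
state=p0 head=2 tape=...[1].   (p0,1)→(p1,0,L)
state=p1 head=1 tape=..[.]0.   (p1,.)→(p0,.,R)
state=p0 head=2 tape=...[0].   (p0,0)→(p2,.,R)
state=p2 head=3 tape=....[.]
No transition is defined for (p2, .); M halts in state p2.

p2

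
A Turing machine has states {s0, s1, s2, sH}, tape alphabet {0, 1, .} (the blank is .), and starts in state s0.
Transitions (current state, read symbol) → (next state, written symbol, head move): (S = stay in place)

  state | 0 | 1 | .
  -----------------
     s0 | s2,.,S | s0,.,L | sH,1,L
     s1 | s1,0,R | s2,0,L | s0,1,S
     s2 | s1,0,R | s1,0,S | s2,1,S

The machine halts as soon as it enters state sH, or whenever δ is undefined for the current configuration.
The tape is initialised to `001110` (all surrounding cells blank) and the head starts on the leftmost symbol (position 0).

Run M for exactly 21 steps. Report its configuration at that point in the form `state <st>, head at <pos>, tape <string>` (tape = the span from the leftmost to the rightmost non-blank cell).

s0 | [0]01110.   read 0 → write ., move S, go to s2
s2 | [.]01110.   read . → write 1, move S, go to s2
s2 | [1]01110.   read 1 → write 0, move S, go to s1
s1 | [0]01110.   read 0 → write 0, move R, go to s1
s1 | 0[0]1110.   read 0 → write 0, move R, go to s1
s1 | 00[1]110.   read 1 → write 0, move L, go to s2
s2 | 0[0]0110.   read 0 → write 0, move R, go to s1
s1 | 00[0]110.   read 0 → write 0, move R, go to s1
s1 | 000[1]10.   read 1 → write 0, move L, go to s2
s2 | 00[0]010.   read 0 → write 0, move R, go to s1
s1 | 000[0]10.   read 0 → write 0, move R, go to s1
s1 | 0000[1]0.   read 1 → write 0, move L, go to s2
s2 | 000[0]00.   read 0 → write 0, move R, go to s1
s1 | 0000[0]0.   read 0 → write 0, move R, go to s1
s1 | 00000[0].   read 0 → write 0, move R, go to s1
s1 | 000000[.]   read . → write 1, move S, go to s0
s0 | 000000[1]   read 1 → write ., move L, go to s0
s0 | 00000[0].   read 0 → write ., move S, go to s2
s2 | 00000[.].   read . → write 1, move S, go to s2
s2 | 00000[1].   read 1 → write 0, move S, go to s1
s1 | 00000[0].   read 0 → write 0, move R, go to s1
s1 | 000000[.]
After 21 steps: state s1, head at 6, tape 000000.

state s1, head at 6, tape 000000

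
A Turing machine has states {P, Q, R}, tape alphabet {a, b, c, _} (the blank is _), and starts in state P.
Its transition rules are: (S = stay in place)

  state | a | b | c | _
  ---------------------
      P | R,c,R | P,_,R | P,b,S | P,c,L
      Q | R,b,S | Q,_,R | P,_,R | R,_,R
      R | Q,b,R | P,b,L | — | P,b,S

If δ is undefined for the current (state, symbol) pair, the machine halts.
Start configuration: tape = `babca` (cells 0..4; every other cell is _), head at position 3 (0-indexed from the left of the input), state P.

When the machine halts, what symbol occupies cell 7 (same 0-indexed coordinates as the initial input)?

c

state=P head=3 tape=bab[c]a____   (P,c)→(P,b,S)
state=P head=3 tape=bab[b]a____   (P,b)→(P,_,R)
state=P head=4 tape=bab_[a]____   (P,a)→(R,c,R)
state=R head=5 tape=bab_c[_]___   (R,_)→(P,b,S)
state=P head=5 tape=bab_c[b]___   (P,b)→(P,_,R)
state=P head=6 tape=bab_c_[_]__   (P,_)→(P,c,L)
state=P head=5 tape=bab_c[_]c__   (P,_)→(P,c,L)
state=P head=4 tape=bab_[c]cc__   (P,c)→(P,b,S)
state=P head=4 tape=bab_[b]cc__   (P,b)→(P,_,R)
state=P head=5 tape=bab__[c]c__   (P,c)→(P,b,S)
state=P head=5 tape=bab__[b]c__   (P,b)→(P,_,R)
state=P head=6 tape=bab___[c]__   (P,c)→(P,b,S)
state=P head=6 tape=bab___[b]__   (P,b)→(P,_,R)
state=P head=7 tape=bab____[_]_   (P,_)→(P,c,L)
state=P head=6 tape=bab___[_]c_   (P,_)→(P,c,L)
state=P head=5 tape=bab__[_]cc_   (P,_)→(P,c,L)
state=P head=4 tape=bab_[_]ccc_   (P,_)→(P,c,L)
state=P head=3 tape=bab[_]cccc_   (P,_)→(P,c,L)
state=P head=2 tape=ba[b]ccccc_   (P,b)→(P,_,R)
state=P head=3 tape=ba_[c]cccc_   (P,c)→(P,b,S)
state=P head=3 tape=ba_[b]cccc_   (P,b)→(P,_,R)
state=P head=4 tape=ba__[c]ccc_   (P,c)→(P,b,S)
state=P head=4 tape=ba__[b]ccc_   (P,b)→(P,_,R)
state=P head=5 tape=ba___[c]cc_   (P,c)→(P,b,S)
state=P head=5 tape=ba___[b]cc_   (P,b)→(P,_,R)
state=P head=6 tape=ba____[c]c_   (P,c)→(P,b,S)
state=P head=6 tape=ba____[b]c_   (P,b)→(P,_,R)
state=P head=7 tape=ba_____[c]_   (P,c)→(P,b,S)
state=P head=7 tape=ba_____[b]_   (P,b)→(P,_,R)
state=P head=8 tape=ba______[_]   (P,_)→(P,c,L)
state=P head=7 tape=ba_____[_]c   (P,_)→(P,c,L)
state=P head=6 tape=ba____[_]cc   (P,_)→(P,c,L)
state=P head=5 tape=ba___[_]ccc   (P,_)→(P,c,L)
state=P head=4 tape=ba__[_]cccc   (P,_)→(P,c,L)
state=P head=3 tape=ba_[_]ccccc   (P,_)→(P,c,L)
state=P head=2 tape=ba[_]cccccc   (P,_)→(P,c,L)
state=P head=1 tape=b[a]ccccccc   (P,a)→(R,c,R)
state=R head=2 tape=bc[c]cccccc
Cell 7 holds c when M halts.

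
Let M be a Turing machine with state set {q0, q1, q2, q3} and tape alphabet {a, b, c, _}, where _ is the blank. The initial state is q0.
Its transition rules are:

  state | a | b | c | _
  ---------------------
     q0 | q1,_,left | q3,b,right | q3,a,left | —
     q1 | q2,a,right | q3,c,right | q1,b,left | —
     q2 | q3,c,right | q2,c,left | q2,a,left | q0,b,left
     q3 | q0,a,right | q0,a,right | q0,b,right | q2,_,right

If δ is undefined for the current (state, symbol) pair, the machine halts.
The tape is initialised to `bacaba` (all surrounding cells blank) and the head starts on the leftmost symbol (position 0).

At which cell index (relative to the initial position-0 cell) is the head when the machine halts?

-1

state=q0 head=0 tape=_[b]acaba   (q0,b)→(q3,b,right)
state=q3 head=1 tape=_b[a]caba   (q3,a)→(q0,a,right)
state=q0 head=2 tape=_ba[c]aba   (q0,c)→(q3,a,left)
state=q3 head=1 tape=_b[a]aaba   (q3,a)→(q0,a,right)
state=q0 head=2 tape=_ba[a]aba   (q0,a)→(q1,_,left)
state=q1 head=1 tape=_b[a]_aba   (q1,a)→(q2,a,right)
state=q2 head=2 tape=_ba[_]aba   (q2,_)→(q0,b,left)
state=q0 head=1 tape=_b[a]baba   (q0,a)→(q1,_,left)
state=q1 head=0 tape=_[b]_baba   (q1,b)→(q3,c,right)
state=q3 head=1 tape=_c[_]baba   (q3,_)→(q2,_,right)
state=q2 head=2 tape=_c_[b]aba   (q2,b)→(q2,c,left)
state=q2 head=1 tape=_c[_]caba   (q2,_)→(q0,b,left)
state=q0 head=0 tape=_[c]bcaba   (q0,c)→(q3,a,left)
state=q3 head=-1 tape=[_]abcaba   (q3,_)→(q2,_,right)
state=q2 head=0 tape=_[a]bcaba   (q2,a)→(q3,c,right)
state=q3 head=1 tape=_c[b]caba   (q3,b)→(q0,a,right)
state=q0 head=2 tape=_ca[c]aba   (q0,c)→(q3,a,left)
state=q3 head=1 tape=_c[a]aaba   (q3,a)→(q0,a,right)
state=q0 head=2 tape=_ca[a]aba   (q0,a)→(q1,_,left)
state=q1 head=1 tape=_c[a]_aba   (q1,a)→(q2,a,right)
state=q2 head=2 tape=_ca[_]aba   (q2,_)→(q0,b,left)
state=q0 head=1 tape=_c[a]baba   (q0,a)→(q1,_,left)
state=q1 head=0 tape=_[c]_baba   (q1,c)→(q1,b,left)
state=q1 head=-1 tape=[_]b_baba
At halt the head is at cell -1.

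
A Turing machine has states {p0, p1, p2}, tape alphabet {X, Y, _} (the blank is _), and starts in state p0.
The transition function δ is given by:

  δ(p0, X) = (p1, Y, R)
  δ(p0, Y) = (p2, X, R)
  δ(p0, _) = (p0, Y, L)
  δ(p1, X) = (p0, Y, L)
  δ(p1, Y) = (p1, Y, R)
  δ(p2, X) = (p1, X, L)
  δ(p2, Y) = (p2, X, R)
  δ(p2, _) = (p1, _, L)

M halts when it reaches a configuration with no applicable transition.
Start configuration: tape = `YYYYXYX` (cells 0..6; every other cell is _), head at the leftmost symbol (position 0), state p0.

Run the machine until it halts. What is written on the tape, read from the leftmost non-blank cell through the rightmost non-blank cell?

p0 | [Y]YYYXYX_   read Y → write X, move R, go to p2
p2 | X[Y]YYXYX_   read Y → write X, move R, go to p2
p2 | XX[Y]YXYX_   read Y → write X, move R, go to p2
p2 | XXX[Y]XYX_   read Y → write X, move R, go to p2
p2 | XXXX[X]YX_   read X → write X, move L, go to p1
p1 | XXX[X]XYX_   read X → write Y, move L, go to p0
p0 | XX[X]YXYX_   read X → write Y, move R, go to p1
p1 | XXY[Y]XYX_   read Y → write Y, move R, go to p1
p1 | XXYY[X]YX_   read X → write Y, move L, go to p0
p0 | XXY[Y]YYX_   read Y → write X, move R, go to p2
p2 | XXYX[Y]YX_   read Y → write X, move R, go to p2
p2 | XXYXX[Y]X_   read Y → write X, move R, go to p2
p2 | XXYXXX[X]_   read X → write X, move L, go to p1
p1 | XXYXX[X]X_   read X → write Y, move L, go to p0
p0 | XXYX[X]YX_   read X → write Y, move R, go to p1
p1 | XXYXY[Y]X_   read Y → write Y, move R, go to p1
p1 | XXYXYY[X]_   read X → write Y, move L, go to p0
p0 | XXYXY[Y]Y_   read Y → write X, move R, go to p2
p2 | XXYXYX[Y]_   read Y → write X, move R, go to p2
p2 | XXYXYXX[_]   read _ → write _, move L, go to p1
p1 | XXYXYX[X]_   read X → write Y, move L, go to p0
p0 | XXYXY[X]Y_   read X → write Y, move R, go to p1
p1 | XXYXYY[Y]_   read Y → write Y, move R, go to p1
p1 | XXYXYYY[_]
The non-blank tape span at halt is XXYXYYY.

XXYXYYY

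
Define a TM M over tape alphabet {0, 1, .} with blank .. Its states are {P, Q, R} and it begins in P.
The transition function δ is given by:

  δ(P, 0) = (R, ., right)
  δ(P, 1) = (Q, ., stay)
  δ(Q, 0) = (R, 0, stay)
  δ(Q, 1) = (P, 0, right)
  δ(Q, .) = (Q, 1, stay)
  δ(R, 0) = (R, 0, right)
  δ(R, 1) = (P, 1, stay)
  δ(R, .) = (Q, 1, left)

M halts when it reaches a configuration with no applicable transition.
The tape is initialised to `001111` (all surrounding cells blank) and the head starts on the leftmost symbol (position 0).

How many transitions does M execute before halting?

state=P head=0 tape=[0]01111.   (P,0)→(R,.,right)
state=R head=1 tape=.[0]1111.   (R,0)→(R,0,right)
state=R head=2 tape=.0[1]111.   (R,1)→(P,1,stay)
state=P head=2 tape=.0[1]111.   (P,1)→(Q,.,stay)
state=Q head=2 tape=.0[.]111.   (Q,.)→(Q,1,stay)
state=Q head=2 tape=.0[1]111.   (Q,1)→(P,0,right)
state=P head=3 tape=.00[1]11.   (P,1)→(Q,.,stay)
state=Q head=3 tape=.00[.]11.   (Q,.)→(Q,1,stay)
state=Q head=3 tape=.00[1]11.   (Q,1)→(P,0,right)
state=P head=4 tape=.000[1]1.   (P,1)→(Q,.,stay)
state=Q head=4 tape=.000[.]1.   (Q,.)→(Q,1,stay)
state=Q head=4 tape=.000[1]1.   (Q,1)→(P,0,right)
state=P head=5 tape=.0000[1].   (P,1)→(Q,.,stay)
state=Q head=5 tape=.0000[.].   (Q,.)→(Q,1,stay)
state=Q head=5 tape=.0000[1].   (Q,1)→(P,0,right)
state=P head=6 tape=.00000[.]
M halts after 15 transitions.

15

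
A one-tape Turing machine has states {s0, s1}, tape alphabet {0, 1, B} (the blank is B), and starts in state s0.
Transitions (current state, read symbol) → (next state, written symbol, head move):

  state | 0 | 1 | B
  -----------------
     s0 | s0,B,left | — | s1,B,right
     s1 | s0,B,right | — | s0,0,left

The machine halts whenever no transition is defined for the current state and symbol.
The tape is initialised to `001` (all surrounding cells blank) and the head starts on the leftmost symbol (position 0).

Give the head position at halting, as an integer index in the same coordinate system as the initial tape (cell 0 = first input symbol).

state=s0 head=0 tape=B[0]01   (s0,0)→(s0,B,left)
state=s0 head=-1 tape=[B]B01   (s0,B)→(s1,B,right)
state=s1 head=0 tape=B[B]01   (s1,B)→(s0,0,left)
state=s0 head=-1 tape=[B]001   (s0,B)→(s1,B,right)
state=s1 head=0 tape=B[0]01   (s1,0)→(s0,B,right)
state=s0 head=1 tape=BB[0]1   (s0,0)→(s0,B,left)
state=s0 head=0 tape=B[B]B1   (s0,B)→(s1,B,right)
state=s1 head=1 tape=BB[B]1   (s1,B)→(s0,0,left)
state=s0 head=0 tape=B[B]01   (s0,B)→(s1,B,right)
state=s1 head=1 tape=BB[0]1   (s1,0)→(s0,B,right)
state=s0 head=2 tape=BBB[1]
At halt the head is at cell 2.

2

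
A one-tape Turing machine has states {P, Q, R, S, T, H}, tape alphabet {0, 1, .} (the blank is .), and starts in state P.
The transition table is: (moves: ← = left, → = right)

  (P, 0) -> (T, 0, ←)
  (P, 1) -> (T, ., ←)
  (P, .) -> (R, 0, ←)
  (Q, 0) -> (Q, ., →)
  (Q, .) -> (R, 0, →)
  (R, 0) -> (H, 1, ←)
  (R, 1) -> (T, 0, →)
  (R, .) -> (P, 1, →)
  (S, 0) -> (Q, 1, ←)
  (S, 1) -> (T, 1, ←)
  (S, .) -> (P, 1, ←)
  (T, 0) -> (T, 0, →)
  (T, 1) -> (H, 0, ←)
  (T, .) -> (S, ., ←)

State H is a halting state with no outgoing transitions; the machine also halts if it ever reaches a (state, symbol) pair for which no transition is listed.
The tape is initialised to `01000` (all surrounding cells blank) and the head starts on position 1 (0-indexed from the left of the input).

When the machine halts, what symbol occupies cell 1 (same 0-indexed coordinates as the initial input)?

.

state=P head=1 tape=.0[1]000   (P,1)→(T,.,←)
state=T head=0 tape=.[0].000   (T,0)→(T,0,→)
state=T head=1 tape=.0[.]000   (T,.)→(S,.,←)
state=S head=0 tape=.[0].000   (S,0)→(Q,1,←)
state=Q head=-1 tape=[.]1.000   (Q,.)→(R,0,→)
state=R head=0 tape=0[1].000   (R,1)→(T,0,→)
state=T head=1 tape=00[.]000   (T,.)→(S,.,←)
state=S head=0 tape=0[0].000   (S,0)→(Q,1,←)
state=Q head=-1 tape=[0]1.000   (Q,0)→(Q,.,→)
state=Q head=0 tape=.[1].000
Cell 1 holds . when M halts.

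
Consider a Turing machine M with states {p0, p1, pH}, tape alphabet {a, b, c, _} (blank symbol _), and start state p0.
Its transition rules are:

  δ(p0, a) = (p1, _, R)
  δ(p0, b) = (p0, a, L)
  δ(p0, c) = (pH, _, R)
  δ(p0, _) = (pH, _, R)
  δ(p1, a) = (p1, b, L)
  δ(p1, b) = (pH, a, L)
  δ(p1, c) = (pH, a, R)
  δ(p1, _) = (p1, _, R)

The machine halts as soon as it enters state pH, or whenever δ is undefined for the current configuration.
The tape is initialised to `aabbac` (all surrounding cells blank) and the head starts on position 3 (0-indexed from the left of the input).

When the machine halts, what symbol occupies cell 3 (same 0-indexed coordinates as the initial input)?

a

state=p0 head=3 tape=aab[b]ac   (p0,b)→(p0,a,L)
state=p0 head=2 tape=aa[b]aac   (p0,b)→(p0,a,L)
state=p0 head=1 tape=a[a]aaac   (p0,a)→(p1,_,R)
state=p1 head=2 tape=a_[a]aac   (p1,a)→(p1,b,L)
state=p1 head=1 tape=a[_]baac   (p1,_)→(p1,_,R)
state=p1 head=2 tape=a_[b]aac   (p1,b)→(pH,a,L)
state=pH head=1 tape=a[_]aaac
Cell 3 holds a when M halts.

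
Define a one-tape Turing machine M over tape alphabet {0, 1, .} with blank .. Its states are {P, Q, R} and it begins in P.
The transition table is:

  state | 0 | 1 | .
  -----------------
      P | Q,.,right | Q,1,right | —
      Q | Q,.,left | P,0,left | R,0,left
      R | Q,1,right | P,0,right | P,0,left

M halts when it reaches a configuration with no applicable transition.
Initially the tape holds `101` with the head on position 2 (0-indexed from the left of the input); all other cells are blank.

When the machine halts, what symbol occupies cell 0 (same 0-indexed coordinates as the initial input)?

0

state=P head=2 tape=.10[1]..   (P,1)→(Q,1,right)
state=Q head=3 tape=.101[.].   (Q,.)→(R,0,left)
state=R head=2 tape=.10[1]0.   (R,1)→(P,0,right)
state=P head=3 tape=.100[0].   (P,0)→(Q,.,right)
state=Q head=4 tape=.100.[.]   (Q,.)→(R,0,left)
state=R head=3 tape=.100[.]0   (R,.)→(P,0,left)
state=P head=2 tape=.10[0]00   (P,0)→(Q,.,right)
state=Q head=3 tape=.10.[0]0   (Q,0)→(Q,.,left)
state=Q head=2 tape=.10[.].0   (Q,.)→(R,0,left)
state=R head=1 tape=.1[0]0.0   (R,0)→(Q,1,right)
state=Q head=2 tape=.11[0].0   (Q,0)→(Q,.,left)
state=Q head=1 tape=.1[1]..0   (Q,1)→(P,0,left)
state=P head=0 tape=.[1]0..0   (P,1)→(Q,1,right)
state=Q head=1 tape=.1[0]..0   (Q,0)→(Q,.,left)
state=Q head=0 tape=.[1]...0   (Q,1)→(P,0,left)
state=P head=-1 tape=[.]0...0
Cell 0 holds 0 when M halts.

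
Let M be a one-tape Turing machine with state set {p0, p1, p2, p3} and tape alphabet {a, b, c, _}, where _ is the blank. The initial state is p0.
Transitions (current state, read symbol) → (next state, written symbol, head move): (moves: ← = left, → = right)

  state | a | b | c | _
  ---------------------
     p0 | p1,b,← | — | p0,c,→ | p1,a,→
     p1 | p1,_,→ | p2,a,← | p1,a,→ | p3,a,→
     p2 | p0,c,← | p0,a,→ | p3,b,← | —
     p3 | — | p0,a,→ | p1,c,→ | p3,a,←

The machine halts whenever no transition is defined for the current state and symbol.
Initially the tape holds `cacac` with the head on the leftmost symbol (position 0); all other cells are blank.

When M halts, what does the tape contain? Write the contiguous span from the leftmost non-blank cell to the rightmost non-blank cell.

aa_a_aaa

p0 | _[c]acac__   read c → write c, move →, go to p0
p0 | _c[a]cac__   read a → write b, move ←, go to p1
p1 | _[c]bcac__   read c → write a, move →, go to p1
p1 | _a[b]cac__   read b → write a, move ←, go to p2
p2 | _[a]acac__   read a → write c, move ←, go to p0
p0 | [_]cacac__   read _ → write a, move →, go to p1
p1 | a[c]acac__   read c → write a, move →, go to p1
p1 | aa[a]cac__   read a → write _, move →, go to p1
p1 | aa_[c]ac__   read c → write a, move →, go to p1
p1 | aa_a[a]c__   read a → write _, move →, go to p1
p1 | aa_a_[c]__   read c → write a, move →, go to p1
p1 | aa_a_a[_]_   read _ → write a, move →, go to p3
p3 | aa_a_aa[_]   read _ → write a, move ←, go to p3
p3 | aa_a_a[a]a
The non-blank tape span at halt is aa_a_aaa.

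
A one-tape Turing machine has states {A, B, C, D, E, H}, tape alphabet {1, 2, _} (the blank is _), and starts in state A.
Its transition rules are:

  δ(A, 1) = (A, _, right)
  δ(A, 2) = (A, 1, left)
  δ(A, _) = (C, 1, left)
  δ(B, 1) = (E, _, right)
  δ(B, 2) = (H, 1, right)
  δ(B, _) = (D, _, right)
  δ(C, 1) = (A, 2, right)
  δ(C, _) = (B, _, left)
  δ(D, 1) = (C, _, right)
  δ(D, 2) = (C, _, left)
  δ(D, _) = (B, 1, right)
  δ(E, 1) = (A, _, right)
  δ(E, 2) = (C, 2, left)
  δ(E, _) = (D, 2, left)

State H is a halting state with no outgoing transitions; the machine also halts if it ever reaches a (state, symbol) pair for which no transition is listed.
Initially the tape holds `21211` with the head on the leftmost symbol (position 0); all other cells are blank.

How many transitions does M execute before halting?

state=A head=0 tape=___[2]1211___   (A,2)→(A,1,left)
state=A head=-1 tape=__[_]11211___   (A,_)→(C,1,left)
state=C head=-2 tape=_[_]111211___   (C,_)→(B,_,left)
state=B head=-3 tape=[_]_111211___   (B,_)→(D,_,right)
state=D head=-2 tape=_[_]111211___   (D,_)→(B,1,right)
state=B head=-1 tape=_1[1]11211___   (B,1)→(E,_,right)
state=E head=0 tape=_1_[1]1211___   (E,1)→(A,_,right)
state=A head=1 tape=_1__[1]211___   (A,1)→(A,_,right)
state=A head=2 tape=_1___[2]11___   (A,2)→(A,1,left)
state=A head=1 tape=_1__[_]111___   (A,_)→(C,1,left)
state=C head=0 tape=_1_[_]1111___   (C,_)→(B,_,left)
state=B head=-1 tape=_1[_]_1111___   (B,_)→(D,_,right)
state=D head=0 tape=_1_[_]1111___   (D,_)→(B,1,right)
state=B head=1 tape=_1_1[1]111___   (B,1)→(E,_,right)
state=E head=2 tape=_1_1_[1]11___   (E,1)→(A,_,right)
state=A head=3 tape=_1_1__[1]1___   (A,1)→(A,_,right)
state=A head=4 tape=_1_1___[1]___   (A,1)→(A,_,right)
state=A head=5 tape=_1_1____[_]__   (A,_)→(C,1,left)
state=C head=4 tape=_1_1___[_]1__   (C,_)→(B,_,left)
state=B head=3 tape=_1_1__[_]_1__   (B,_)→(D,_,right)
state=D head=4 tape=_1_1___[_]1__   (D,_)→(B,1,right)
state=B head=5 tape=_1_1___1[1]__   (B,1)→(E,_,right)
state=E head=6 tape=_1_1___1_[_]_   (E,_)→(D,2,left)
state=D head=5 tape=_1_1___1[_]2_   (D,_)→(B,1,right)
state=B head=6 tape=_1_1___11[2]_   (B,2)→(H,1,right)
state=H head=7 tape=_1_1___111[_]
M halts after 25 transitions.

25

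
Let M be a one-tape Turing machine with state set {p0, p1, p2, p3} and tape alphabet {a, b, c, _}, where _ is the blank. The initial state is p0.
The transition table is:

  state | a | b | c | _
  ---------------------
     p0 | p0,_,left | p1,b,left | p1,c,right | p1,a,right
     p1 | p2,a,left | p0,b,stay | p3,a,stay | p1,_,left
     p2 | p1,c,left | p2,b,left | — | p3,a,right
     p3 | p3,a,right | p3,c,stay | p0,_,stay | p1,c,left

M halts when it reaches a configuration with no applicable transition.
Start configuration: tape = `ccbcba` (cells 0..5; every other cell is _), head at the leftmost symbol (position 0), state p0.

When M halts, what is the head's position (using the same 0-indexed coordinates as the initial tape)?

state=p0 head=0 tape=[c]cbcba   (p0,c)→(p1,c,right)
state=p1 head=1 tape=c[c]bcba   (p1,c)→(p3,a,stay)
state=p3 head=1 tape=c[a]bcba   (p3,a)→(p3,a,right)
state=p3 head=2 tape=ca[b]cba   (p3,b)→(p3,c,stay)
state=p3 head=2 tape=ca[c]cba   (p3,c)→(p0,_,stay)
state=p0 head=2 tape=ca[_]cba   (p0,_)→(p1,a,right)
state=p1 head=3 tape=caa[c]ba   (p1,c)→(p3,a,stay)
state=p3 head=3 tape=caa[a]ba   (p3,a)→(p3,a,right)
state=p3 head=4 tape=caaa[b]a   (p3,b)→(p3,c,stay)
state=p3 head=4 tape=caaa[c]a   (p3,c)→(p0,_,stay)
state=p0 head=4 tape=caaa[_]a   (p0,_)→(p1,a,right)
state=p1 head=5 tape=caaaa[a]   (p1,a)→(p2,a,left)
state=p2 head=4 tape=caaa[a]a   (p2,a)→(p1,c,left)
state=p1 head=3 tape=caa[a]ca   (p1,a)→(p2,a,left)
state=p2 head=2 tape=ca[a]aca   (p2,a)→(p1,c,left)
state=p1 head=1 tape=c[a]caca   (p1,a)→(p2,a,left)
state=p2 head=0 tape=[c]acaca
At halt the head is at cell 0.

0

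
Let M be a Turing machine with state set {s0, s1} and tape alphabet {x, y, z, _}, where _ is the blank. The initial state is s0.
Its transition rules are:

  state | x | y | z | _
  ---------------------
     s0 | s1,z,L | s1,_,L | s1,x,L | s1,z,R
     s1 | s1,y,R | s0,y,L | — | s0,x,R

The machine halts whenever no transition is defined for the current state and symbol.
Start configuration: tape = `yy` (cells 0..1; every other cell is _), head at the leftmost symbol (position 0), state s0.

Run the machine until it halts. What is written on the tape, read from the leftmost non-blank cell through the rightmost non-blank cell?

yzy_y

state=s0 head=0 tape=___[y]y   (s0,y)→(s1,_,L)
state=s1 head=-1 tape=__[_]_y   (s1,_)→(s0,x,R)
state=s0 head=0 tape=__x[_]y   (s0,_)→(s1,z,R)
state=s1 head=1 tape=__xz[y]   (s1,y)→(s0,y,L)
state=s0 head=0 tape=__x[z]y   (s0,z)→(s1,x,L)
state=s1 head=-1 tape=__[x]xy   (s1,x)→(s1,y,R)
state=s1 head=0 tape=__y[x]y   (s1,x)→(s1,y,R)
state=s1 head=1 tape=__yy[y]   (s1,y)→(s0,y,L)
state=s0 head=0 tape=__y[y]y   (s0,y)→(s1,_,L)
state=s1 head=-1 tape=__[y]_y   (s1,y)→(s0,y,L)
state=s0 head=-2 tape=_[_]y_y   (s0,_)→(s1,z,R)
state=s1 head=-1 tape=_z[y]_y   (s1,y)→(s0,y,L)
state=s0 head=-2 tape=_[z]y_y   (s0,z)→(s1,x,L)
state=s1 head=-3 tape=[_]xy_y   (s1,_)→(s0,x,R)
state=s0 head=-2 tape=x[x]y_y   (s0,x)→(s1,z,L)
state=s1 head=-3 tape=[x]zy_y   (s1,x)→(s1,y,R)
state=s1 head=-2 tape=y[z]y_y
The non-blank tape span at halt is yzy_y.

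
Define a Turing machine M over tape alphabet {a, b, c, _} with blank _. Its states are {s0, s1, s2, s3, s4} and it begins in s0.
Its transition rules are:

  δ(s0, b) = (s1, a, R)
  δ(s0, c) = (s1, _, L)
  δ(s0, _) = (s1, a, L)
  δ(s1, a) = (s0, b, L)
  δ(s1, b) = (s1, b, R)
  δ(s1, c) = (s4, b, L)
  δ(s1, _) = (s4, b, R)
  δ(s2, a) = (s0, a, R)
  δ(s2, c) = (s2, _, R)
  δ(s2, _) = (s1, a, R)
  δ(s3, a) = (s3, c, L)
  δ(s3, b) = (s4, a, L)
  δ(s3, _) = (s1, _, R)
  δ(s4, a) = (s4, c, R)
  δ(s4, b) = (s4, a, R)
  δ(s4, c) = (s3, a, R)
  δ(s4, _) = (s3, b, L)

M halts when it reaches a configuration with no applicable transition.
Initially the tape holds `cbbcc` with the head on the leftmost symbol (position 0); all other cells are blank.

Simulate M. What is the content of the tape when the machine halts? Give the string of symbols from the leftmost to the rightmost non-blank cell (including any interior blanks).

abacaccbab

s0 | ___[c]bbcc___   read c → write _, move L, go to s1
s1 | __[_]_bbcc___   read _ → write b, move R, go to s4
s4 | __b[_]bbcc___   read _ → write b, move L, go to s3
s3 | __[b]bbbcc___   read b → write a, move L, go to s4
s4 | _[_]abbbcc___   read _ → write b, move L, go to s3
s3 | [_]babbbcc___   read _ → write _, move R, go to s1
s1 | _[b]abbbcc___   read b → write b, move R, go to s1
s1 | _b[a]bbbcc___   read a → write b, move L, go to s0
s0 | _[b]bbbbcc___   read b → write a, move R, go to s1
s1 | _a[b]bbbcc___   read b → write b, move R, go to s1
s1 | _ab[b]bbcc___   read b → write b, move R, go to s1
s1 | _abb[b]bcc___   read b → write b, move R, go to s1
s1 | _abbb[b]cc___   read b → write b, move R, go to s1
s1 | _abbbb[c]c___   read c → write b, move L, go to s4
s4 | _abbb[b]bc___   read b → write a, move R, go to s4
s4 | _abbba[b]c___   read b → write a, move R, go to s4
s4 | _abbbaa[c]___   read c → write a, move R, go to s3
s3 | _abbbaaa[_]__   read _ → write _, move R, go to s1
s1 | _abbbaaa_[_]_   read _ → write b, move R, go to s4
s4 | _abbbaaa_b[_]   read _ → write b, move L, go to s3
s3 | _abbbaaa_[b]b   read b → write a, move L, go to s4
s4 | _abbbaaa[_]ab   read _ → write b, move L, go to s3
s3 | _abbbaa[a]bab   read a → write c, move L, go to s3
s3 | _abbba[a]cbab   read a → write c, move L, go to s3
s3 | _abbb[a]ccbab   read a → write c, move L, go to s3
s3 | _abb[b]cccbab   read b → write a, move L, go to s4
s4 | _ab[b]acccbab   read b → write a, move R, go to s4
s4 | _aba[a]cccbab   read a → write c, move R, go to s4
s4 | _abac[c]ccbab   read c → write a, move R, go to s3
s3 | _abaca[c]cbab
The non-blank tape span at halt is abacaccbab.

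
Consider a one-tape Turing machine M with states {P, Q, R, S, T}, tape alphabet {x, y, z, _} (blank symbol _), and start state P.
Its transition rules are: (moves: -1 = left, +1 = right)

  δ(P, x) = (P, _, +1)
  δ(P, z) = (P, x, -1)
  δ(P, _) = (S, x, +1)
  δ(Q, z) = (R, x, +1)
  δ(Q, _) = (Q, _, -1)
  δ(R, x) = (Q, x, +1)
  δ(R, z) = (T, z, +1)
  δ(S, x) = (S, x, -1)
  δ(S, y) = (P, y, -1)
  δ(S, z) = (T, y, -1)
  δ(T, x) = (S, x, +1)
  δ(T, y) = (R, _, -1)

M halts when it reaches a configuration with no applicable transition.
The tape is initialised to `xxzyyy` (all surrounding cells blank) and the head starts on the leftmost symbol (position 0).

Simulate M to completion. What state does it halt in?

S

P | [x]xzyyy   read x → write _, move +1, go to P
P | _[x]zyyy   read x → write _, move +1, go to P
P | __[z]yyy   read z → write x, move -1, go to P
P | _[_]xyyy   read _ → write x, move +1, go to S
S | _x[x]yyy   read x → write x, move -1, go to S
S | _[x]xyyy   read x → write x, move -1, go to S
S | [_]xxyyy
No transition is defined for (S, _); M halts in state S.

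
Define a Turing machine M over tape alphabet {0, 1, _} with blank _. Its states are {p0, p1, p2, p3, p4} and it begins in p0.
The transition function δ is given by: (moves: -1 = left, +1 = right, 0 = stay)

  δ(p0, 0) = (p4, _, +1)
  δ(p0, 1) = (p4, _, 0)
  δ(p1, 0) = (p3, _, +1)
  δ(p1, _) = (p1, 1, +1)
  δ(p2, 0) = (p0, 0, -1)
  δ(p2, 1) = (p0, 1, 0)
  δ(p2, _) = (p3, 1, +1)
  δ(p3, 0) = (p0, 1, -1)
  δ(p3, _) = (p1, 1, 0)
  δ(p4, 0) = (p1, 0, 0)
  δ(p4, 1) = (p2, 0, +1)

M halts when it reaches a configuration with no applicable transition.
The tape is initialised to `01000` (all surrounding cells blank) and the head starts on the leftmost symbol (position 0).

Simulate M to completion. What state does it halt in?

state=p0 head=0 tape=[0]1000   (p0,0)→(p4,_,+1)
state=p4 head=1 tape=_[1]000   (p4,1)→(p2,0,+1)
state=p2 head=2 tape=_0[0]00   (p2,0)→(p0,0,-1)
state=p0 head=1 tape=_[0]000   (p0,0)→(p4,_,+1)
state=p4 head=2 tape=__[0]00   (p4,0)→(p1,0,0)
state=p1 head=2 tape=__[0]00   (p1,0)→(p3,_,+1)
state=p3 head=3 tape=___[0]0   (p3,0)→(p0,1,-1)
state=p0 head=2 tape=__[_]10
No transition is defined for (p0, _); M halts in state p0.

p0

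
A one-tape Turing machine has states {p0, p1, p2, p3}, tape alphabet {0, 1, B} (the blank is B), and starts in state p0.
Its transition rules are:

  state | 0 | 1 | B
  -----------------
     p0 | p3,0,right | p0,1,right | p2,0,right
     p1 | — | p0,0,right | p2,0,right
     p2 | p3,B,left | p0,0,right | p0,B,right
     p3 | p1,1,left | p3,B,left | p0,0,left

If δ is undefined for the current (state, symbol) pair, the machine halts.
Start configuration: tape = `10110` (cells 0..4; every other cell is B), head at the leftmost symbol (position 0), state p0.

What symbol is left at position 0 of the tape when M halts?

0

state=p0 head=0 tape=[1]0110B   (p0,1)→(p0,1,right)
state=p0 head=1 tape=1[0]110B   (p0,0)→(p3,0,right)
state=p3 head=2 tape=10[1]10B   (p3,1)→(p3,B,left)
state=p3 head=1 tape=1[0]B10B   (p3,0)→(p1,1,left)
state=p1 head=0 tape=[1]1B10B   (p1,1)→(p0,0,right)
state=p0 head=1 tape=0[1]B10B   (p0,1)→(p0,1,right)
state=p0 head=2 tape=01[B]10B   (p0,B)→(p2,0,right)
state=p2 head=3 tape=010[1]0B   (p2,1)→(p0,0,right)
state=p0 head=4 tape=0100[0]B   (p0,0)→(p3,0,right)
state=p3 head=5 tape=01000[B]   (p3,B)→(p0,0,left)
state=p0 head=4 tape=0100[0]0   (p0,0)→(p3,0,right)
state=p3 head=5 tape=01000[0]   (p3,0)→(p1,1,left)
state=p1 head=4 tape=0100[0]1
Cell 0 holds 0 when M halts.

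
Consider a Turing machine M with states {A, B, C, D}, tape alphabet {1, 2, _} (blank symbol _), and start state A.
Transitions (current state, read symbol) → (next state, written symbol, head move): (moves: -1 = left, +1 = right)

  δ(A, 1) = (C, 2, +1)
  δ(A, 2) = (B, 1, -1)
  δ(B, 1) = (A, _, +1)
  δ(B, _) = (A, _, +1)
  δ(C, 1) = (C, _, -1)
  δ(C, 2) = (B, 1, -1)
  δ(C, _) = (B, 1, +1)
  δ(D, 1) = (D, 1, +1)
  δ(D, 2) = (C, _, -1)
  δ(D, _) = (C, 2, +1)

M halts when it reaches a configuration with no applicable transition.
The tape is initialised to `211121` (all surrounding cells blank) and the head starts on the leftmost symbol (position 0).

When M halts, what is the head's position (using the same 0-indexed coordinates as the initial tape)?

3

state=A head=0 tape=_[2]11121   (A,2)→(B,1,-1)
state=B head=-1 tape=[_]111121   (B,_)→(A,_,+1)
state=A head=0 tape=_[1]11121   (A,1)→(C,2,+1)
state=C head=1 tape=_2[1]1121   (C,1)→(C,_,-1)
state=C head=0 tape=_[2]_1121   (C,2)→(B,1,-1)
state=B head=-1 tape=[_]1_1121   (B,_)→(A,_,+1)
state=A head=0 tape=_[1]_1121   (A,1)→(C,2,+1)
state=C head=1 tape=_2[_]1121   (C,_)→(B,1,+1)
state=B head=2 tape=_21[1]121   (B,1)→(A,_,+1)
state=A head=3 tape=_21_[1]21   (A,1)→(C,2,+1)
state=C head=4 tape=_21_2[2]1   (C,2)→(B,1,-1)
state=B head=3 tape=_21_[2]11
At halt the head is at cell 3.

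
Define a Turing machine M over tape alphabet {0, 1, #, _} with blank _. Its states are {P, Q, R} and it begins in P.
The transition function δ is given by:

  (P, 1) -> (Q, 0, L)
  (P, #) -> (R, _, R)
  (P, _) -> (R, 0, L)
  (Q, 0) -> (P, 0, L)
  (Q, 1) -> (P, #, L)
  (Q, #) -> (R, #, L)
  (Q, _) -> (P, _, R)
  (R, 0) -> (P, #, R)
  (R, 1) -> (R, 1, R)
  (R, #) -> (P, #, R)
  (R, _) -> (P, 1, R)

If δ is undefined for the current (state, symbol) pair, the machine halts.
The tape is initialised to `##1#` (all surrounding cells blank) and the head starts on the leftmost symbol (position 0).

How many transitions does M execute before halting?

state=P head=0 tape=[#]#1#___   (P,#)→(R,_,R)
state=R head=1 tape=_[#]1#___   (R,#)→(P,#,R)
state=P head=2 tape=_#[1]#___   (P,1)→(Q,0,L)
state=Q head=1 tape=_[#]0#___   (Q,#)→(R,#,L)
state=R head=0 tape=[_]#0#___   (R,_)→(P,1,R)
state=P head=1 tape=1[#]0#___   (P,#)→(R,_,R)
state=R head=2 tape=1_[0]#___   (R,0)→(P,#,R)
state=P head=3 tape=1_#[#]___   (P,#)→(R,_,R)
state=R head=4 tape=1_#_[_]__   (R,_)→(P,1,R)
state=P head=5 tape=1_#_1[_]_   (P,_)→(R,0,L)
state=R head=4 tape=1_#_[1]0_   (R,1)→(R,1,R)
state=R head=5 tape=1_#_1[0]_   (R,0)→(P,#,R)
state=P head=6 tape=1_#_1#[_]   (P,_)→(R,0,L)
state=R head=5 tape=1_#_1[#]0   (R,#)→(P,#,R)
state=P head=6 tape=1_#_1#[0]
M halts after 14 transitions.

14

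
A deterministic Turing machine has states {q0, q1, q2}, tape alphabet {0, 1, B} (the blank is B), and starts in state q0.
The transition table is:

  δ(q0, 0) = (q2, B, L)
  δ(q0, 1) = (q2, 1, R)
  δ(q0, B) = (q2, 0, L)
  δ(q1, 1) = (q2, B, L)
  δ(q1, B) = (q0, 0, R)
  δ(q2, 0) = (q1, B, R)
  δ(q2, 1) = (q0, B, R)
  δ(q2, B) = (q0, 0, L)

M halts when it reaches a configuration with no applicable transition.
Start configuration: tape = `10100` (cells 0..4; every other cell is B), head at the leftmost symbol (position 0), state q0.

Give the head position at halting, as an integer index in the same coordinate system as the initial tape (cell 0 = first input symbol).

state=q0 head=0 tape=[1]0100B   (q0,1)→(q2,1,R)
state=q2 head=1 tape=1[0]100B   (q2,0)→(q1,B,R)
state=q1 head=2 tape=1B[1]00B   (q1,1)→(q2,B,L)
state=q2 head=1 tape=1[B]B00B   (q2,B)→(q0,0,L)
state=q0 head=0 tape=[1]0B00B   (q0,1)→(q2,1,R)
state=q2 head=1 tape=1[0]B00B   (q2,0)→(q1,B,R)
state=q1 head=2 tape=1B[B]00B   (q1,B)→(q0,0,R)
state=q0 head=3 tape=1B0[0]0B   (q0,0)→(q2,B,L)
state=q2 head=2 tape=1B[0]B0B   (q2,0)→(q1,B,R)
state=q1 head=3 tape=1BB[B]0B   (q1,B)→(q0,0,R)
state=q0 head=4 tape=1BB0[0]B   (q0,0)→(q2,B,L)
state=q2 head=3 tape=1BB[0]BB   (q2,0)→(q1,B,R)
state=q1 head=4 tape=1BBB[B]B   (q1,B)→(q0,0,R)
state=q0 head=5 tape=1BBB0[B]   (q0,B)→(q2,0,L)
state=q2 head=4 tape=1BBB[0]0   (q2,0)→(q1,B,R)
state=q1 head=5 tape=1BBBB[0]
At halt the head is at cell 5.

5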